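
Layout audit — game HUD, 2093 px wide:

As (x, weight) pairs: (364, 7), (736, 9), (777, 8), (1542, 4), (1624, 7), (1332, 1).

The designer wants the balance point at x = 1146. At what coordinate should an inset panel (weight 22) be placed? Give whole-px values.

With the inset panel, Σw becomes 7 + 9 + 8 + 4 + 7 + 1 + 22 = 58.
x: need Σw·x = 58·1146 = 66468. Existing = 7·364 + 9·736 + 8·777 + 4·1542 + 7·1624 + 1·1332 = 34256. Remainder 32212 / 22 ≈ 1464.18.

x ≈ 1464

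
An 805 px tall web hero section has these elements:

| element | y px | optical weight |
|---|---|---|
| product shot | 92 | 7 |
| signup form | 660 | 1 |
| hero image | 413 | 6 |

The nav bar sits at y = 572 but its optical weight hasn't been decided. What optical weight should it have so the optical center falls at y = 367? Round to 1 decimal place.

Fixed elements: Σw = 7 + 1 + 6 = 14, Σw·y = 7·92 + 1·660 + 6·413 = 3782.
Set Σw·y/Σw = 367: (3782 + 572w) = 367·(14 + w).
Rearranging, w·(572 − 367) = 367·14 − 3782 = 1356, so w ≈ 1356/205 = 6.61.

w ≈ 6.6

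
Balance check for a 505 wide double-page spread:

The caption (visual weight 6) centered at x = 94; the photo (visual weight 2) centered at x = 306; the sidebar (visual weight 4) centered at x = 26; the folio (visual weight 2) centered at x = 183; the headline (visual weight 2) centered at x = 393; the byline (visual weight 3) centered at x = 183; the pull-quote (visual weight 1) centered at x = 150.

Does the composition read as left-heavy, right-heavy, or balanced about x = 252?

Σw = 6 + 2 + 4 + 2 + 2 + 3 + 1 = 20.
Σw·x = 3131; x̄ = 3131/20 ≈ 156.55.
156.6 vs midline 252 → left-heavy.

left-heavy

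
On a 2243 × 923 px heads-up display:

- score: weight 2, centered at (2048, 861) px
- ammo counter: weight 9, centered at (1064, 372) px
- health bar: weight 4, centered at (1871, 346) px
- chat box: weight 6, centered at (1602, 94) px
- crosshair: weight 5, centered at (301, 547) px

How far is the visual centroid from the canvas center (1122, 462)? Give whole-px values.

≈ 148 px

Σw = 2 + 9 + 4 + 6 + 5 = 26.
Σw·x = 2·2048 + 9·1064 + 4·1871 + 6·1602 + 5·301 = 32273, so x̄ = 32273/26 ≈ 1241.27.
Σw·y = 2·861 + 9·372 + 4·346 + 6·94 + 5·547 = 9753, so ȳ = 9753/26 ≈ 375.12.
From (1122, 462): dx = 119.27, dy = -86.88, so the distance is √(dx²+dy²) ≈ 147.56.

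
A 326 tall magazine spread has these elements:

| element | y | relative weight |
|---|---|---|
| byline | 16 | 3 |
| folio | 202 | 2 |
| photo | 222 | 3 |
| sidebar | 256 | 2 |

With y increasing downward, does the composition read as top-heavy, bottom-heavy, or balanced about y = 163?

balanced

Total weight = 3 + 2 + 3 + 2 = 10.
Σw·y = 3·16 + 2·202 + 3·222 + 2·256 = 1630, so ȳ = 1630/10 ≈ 163.00.
163.00 = 163 exactly: balanced.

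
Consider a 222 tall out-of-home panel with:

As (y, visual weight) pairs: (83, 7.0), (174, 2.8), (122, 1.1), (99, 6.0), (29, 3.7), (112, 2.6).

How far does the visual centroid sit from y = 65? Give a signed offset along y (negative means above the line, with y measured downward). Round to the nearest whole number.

Σw = 7.0 + 2.8 + 1.1 + 6.0 + 3.7 + 2.6 = 23.2.
y: (7.0·83 + 2.8·174 + 1.1·122 + 6.0·99 + 3.7·29 + 2.6·112) / 23.2 = 2194.9 / 23.2 ≈ 94.61
Offset from y = 65: 94.61 − 65 ≈ 29.61.

≈ 30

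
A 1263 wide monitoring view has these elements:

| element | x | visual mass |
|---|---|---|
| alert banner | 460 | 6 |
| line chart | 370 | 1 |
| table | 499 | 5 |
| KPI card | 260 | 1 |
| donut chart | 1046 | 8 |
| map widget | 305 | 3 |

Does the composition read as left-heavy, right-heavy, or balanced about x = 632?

Σw = 6 + 1 + 5 + 1 + 8 + 3 = 24.
Σw·x = 6·460 + 1·370 + 5·499 + 1·260 + 8·1046 + 3·305 = 15168, so x̄ = 15168/24 ≈ 632.00.
That equals the midline 632 — balanced.

balanced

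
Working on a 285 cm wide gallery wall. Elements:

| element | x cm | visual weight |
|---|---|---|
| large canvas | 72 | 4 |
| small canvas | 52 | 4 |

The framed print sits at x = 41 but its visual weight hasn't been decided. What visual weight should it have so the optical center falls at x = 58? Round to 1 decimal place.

w ≈ 1.9

Known weights sum to 4 + 4 = 8; their moment is 4·72 + 4·52 = 496.
Set Σw·x/Σw = 58: (496 + 41w) = 58·(8 + w).
So w = (58·8 − 496)/(41 − 58) = -32/-17 ≈ 1.88.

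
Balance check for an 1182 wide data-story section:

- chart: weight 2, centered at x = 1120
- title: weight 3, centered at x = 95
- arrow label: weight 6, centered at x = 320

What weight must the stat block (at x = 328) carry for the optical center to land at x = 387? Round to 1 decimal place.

w ≈ 3.2

Existing Σw = 11 (2 + 3 + 6); existing moment 2·1120 + 3·95 + 6·320 = 4445.
For the centroid to hit 387: (4445 + w·328) / (11 + w) = 387.
Solving: w = (387·11 − 4445) / (328 − 387) = -188 / -59 ≈ 3.19.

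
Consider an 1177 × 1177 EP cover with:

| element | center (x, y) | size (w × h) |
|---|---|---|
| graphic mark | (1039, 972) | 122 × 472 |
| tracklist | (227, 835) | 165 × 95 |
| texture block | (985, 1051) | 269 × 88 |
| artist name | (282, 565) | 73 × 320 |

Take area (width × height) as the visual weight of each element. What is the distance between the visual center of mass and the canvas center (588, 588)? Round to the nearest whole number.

Areas: graphic mark 122·472 = 57584, tracklist 165·95 = 15675, texture block 269·88 = 23672, artist name 73·320 = 23360. Total weight = 120291.
x: (57584·1039 + 15675·227 + 23672·985 + 23360·282) / 120291 = 93292441 / 120291 ≈ 775.56
y: (57584·972 + 15675·835 + 23672·1051 + 23360·565) / 120291 = 107137945 / 120291 ≈ 890.66
Relative to (588, 588): Δ = (187.56, 302.66); |Δ| = √(187.56² + 302.66²) ≈ 356.06.

≈ 356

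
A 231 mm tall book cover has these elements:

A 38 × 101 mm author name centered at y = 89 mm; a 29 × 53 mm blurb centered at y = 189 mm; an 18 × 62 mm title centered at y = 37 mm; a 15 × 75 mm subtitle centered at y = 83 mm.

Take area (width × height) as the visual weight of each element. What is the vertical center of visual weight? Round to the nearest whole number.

y ≈ 101

Areas → weights: author name 38·101 = 3838, blurb 29·53 = 1537, title 18·62 = 1116, subtitle 15·75 = 1125; Σw = 7616.
Σw·y = 3838·89 + 1537·189 + 1116·37 + 1125·83 = 766742, so ȳ = 766742/7616 ≈ 100.68.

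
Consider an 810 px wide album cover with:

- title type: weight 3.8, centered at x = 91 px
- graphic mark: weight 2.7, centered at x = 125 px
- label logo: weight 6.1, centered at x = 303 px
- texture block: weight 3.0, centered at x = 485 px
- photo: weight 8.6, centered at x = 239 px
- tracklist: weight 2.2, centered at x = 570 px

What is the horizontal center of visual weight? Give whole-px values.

Weights sum to 3.8 + 2.7 + 6.1 + 3.0 + 8.6 + 2.2 = 26.4.
x-moment: 3.8·91 + 2.7·125 + 6.1·303 + 3.0·485 + 8.6·239 + 2.2·570 = 7296.0; centroid 7296.0/26.4 ≈ 276.36.

x ≈ 276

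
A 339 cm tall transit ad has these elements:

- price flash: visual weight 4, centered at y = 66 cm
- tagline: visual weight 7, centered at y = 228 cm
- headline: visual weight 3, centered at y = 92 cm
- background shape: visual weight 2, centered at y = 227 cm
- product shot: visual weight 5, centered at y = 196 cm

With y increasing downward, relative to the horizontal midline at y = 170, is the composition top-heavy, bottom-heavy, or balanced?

balanced

Weights sum to 4 + 7 + 3 + 2 + 5 = 21.
y: (4·66 + 7·228 + 3·92 + 2·227 + 5·196) / 21 = 3570 / 21 ≈ 170.00
That equals the midline 170 — balanced.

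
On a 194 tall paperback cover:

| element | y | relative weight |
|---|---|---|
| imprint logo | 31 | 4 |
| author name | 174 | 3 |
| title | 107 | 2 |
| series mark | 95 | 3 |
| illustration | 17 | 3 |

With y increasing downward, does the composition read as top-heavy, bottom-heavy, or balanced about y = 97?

Weights sum to 4 + 3 + 2 + 3 + 3 = 15.
y: (4·31 + 3·174 + 2·107 + 3·95 + 3·17) / 15 = 1196 / 15 ≈ 79.73
79.7 lies above (smaller y than) the midline 97, so the layout is top-heavy.

top-heavy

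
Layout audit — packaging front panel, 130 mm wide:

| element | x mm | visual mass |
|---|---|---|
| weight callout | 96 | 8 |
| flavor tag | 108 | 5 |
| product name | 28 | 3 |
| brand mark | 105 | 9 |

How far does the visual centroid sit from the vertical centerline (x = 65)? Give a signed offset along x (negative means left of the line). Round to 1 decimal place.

Σw = 8 + 5 + 3 + 9 = 25.
x-moment: 8·96 + 5·108 + 3·28 + 9·105 = 2337; centroid 2337/25 ≈ 93.48.
Difference: 93.48 − 65 ≈ 28.48.

≈ 28.5 mm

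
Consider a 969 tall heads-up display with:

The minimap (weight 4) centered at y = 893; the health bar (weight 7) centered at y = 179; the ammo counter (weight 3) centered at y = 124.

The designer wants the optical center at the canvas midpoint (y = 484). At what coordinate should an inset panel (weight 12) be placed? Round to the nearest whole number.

y ≈ 616

After adding the inset panel, total weight = 4 + 7 + 3 + 12 = 26.
y: need Σw·y = 26·484 = 12584. Existing = 4·893 + 7·179 + 3·124 = 5197. Remainder 7387 / 12 ≈ 615.58.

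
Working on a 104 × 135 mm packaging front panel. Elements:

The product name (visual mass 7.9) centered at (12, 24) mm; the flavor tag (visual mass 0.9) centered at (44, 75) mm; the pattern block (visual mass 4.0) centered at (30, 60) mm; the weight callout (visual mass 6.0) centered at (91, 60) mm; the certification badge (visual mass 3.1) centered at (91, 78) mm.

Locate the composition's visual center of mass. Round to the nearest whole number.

Weights sum to 7.9 + 0.9 + 4.0 + 6.0 + 3.1 = 21.9.
x-moment: 7.9·12 + 0.9·44 + 4.0·30 + 6.0·91 + 3.1·91 = 1082.5; centroid 1082.5/21.9 ≈ 49.43.
y-moment: 7.9·24 + 0.9·75 + 4.0·60 + 6.0·60 + 3.1·78 = 1098.9; centroid 1098.9/21.9 ≈ 50.18.

(49, 50)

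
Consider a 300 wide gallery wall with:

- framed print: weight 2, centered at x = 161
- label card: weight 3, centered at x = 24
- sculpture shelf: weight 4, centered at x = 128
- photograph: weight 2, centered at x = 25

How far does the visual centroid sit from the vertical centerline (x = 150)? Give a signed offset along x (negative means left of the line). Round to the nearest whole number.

≈ -63

Weights sum to 2 + 3 + 4 + 2 = 11.
Σw·x = 2·161 + 3·24 + 4·128 + 2·25 = 956, so x̄ = 956/11 ≈ 86.91.
Against x = 150, that's 86.91 − 150 = -63.09.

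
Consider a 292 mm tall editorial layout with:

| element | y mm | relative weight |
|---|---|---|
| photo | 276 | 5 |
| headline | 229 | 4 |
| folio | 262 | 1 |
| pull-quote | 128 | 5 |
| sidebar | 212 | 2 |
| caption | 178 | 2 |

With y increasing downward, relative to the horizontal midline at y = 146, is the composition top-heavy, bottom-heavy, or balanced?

Total weight = 5 + 4 + 1 + 5 + 2 + 2 = 19.
Σw·y = 3978; ȳ = 3978/19 ≈ 209.37.
Since 209.4 is below (larger y than) 146, the composition reads bottom-heavy.

bottom-heavy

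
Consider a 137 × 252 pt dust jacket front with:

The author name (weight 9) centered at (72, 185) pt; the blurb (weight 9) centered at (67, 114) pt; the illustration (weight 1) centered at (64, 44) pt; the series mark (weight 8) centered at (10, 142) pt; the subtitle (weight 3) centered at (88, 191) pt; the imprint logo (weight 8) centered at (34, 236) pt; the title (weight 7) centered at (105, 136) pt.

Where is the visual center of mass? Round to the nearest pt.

Σw = 9 + 9 + 1 + 8 + 3 + 8 + 7 = 45.
Σw·x = 2666; x̄ = 2666/45 ≈ 59.24.
Σw·y = 7284; ȳ = 7284/45 ≈ 161.87.

(59, 162)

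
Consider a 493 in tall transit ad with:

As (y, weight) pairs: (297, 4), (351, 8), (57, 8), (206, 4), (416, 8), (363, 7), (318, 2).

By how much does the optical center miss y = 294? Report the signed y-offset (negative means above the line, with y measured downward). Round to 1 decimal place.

≈ -6.7 in

Weights sum to 4 + 8 + 8 + 4 + 8 + 7 + 2 = 41.
y-moment: 4·297 + 8·351 + 8·57 + 4·206 + 8·416 + 7·363 + 2·318 = 11781; centroid 11781/41 ≈ 287.34.
Against y = 294, that's 287.34 − 294 = -6.66.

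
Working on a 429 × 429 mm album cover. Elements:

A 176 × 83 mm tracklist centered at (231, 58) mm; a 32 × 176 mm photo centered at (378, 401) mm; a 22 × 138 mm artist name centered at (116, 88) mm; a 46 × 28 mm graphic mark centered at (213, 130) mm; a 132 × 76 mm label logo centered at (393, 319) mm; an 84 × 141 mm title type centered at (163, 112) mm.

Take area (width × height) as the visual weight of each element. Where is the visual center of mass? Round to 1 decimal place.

(258.5, 173.7)

Areas: tracklist 176·83 = 14608, photo 32·176 = 5632, artist name 22·138 = 3036, graphic mark 46·28 = 1288, label logo 132·76 = 10032, title type 84·141 = 11844. Total weight = 46440.
x: (14608·231 + 5632·378 + 3036·116 + 1288·213 + 10032·393 + 11844·163) / 46440 = 12003012 / 46440 ≈ 258.46
y: (14608·58 + 5632·401 + 3036·88 + 1288·130 + 10032·319 + 11844·112) / 46440 = 8067040 / 46440 ≈ 173.71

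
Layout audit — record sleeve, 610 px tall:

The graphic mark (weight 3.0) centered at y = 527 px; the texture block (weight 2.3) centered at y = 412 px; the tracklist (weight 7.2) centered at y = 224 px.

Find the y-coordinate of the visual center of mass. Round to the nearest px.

Total weight = 3.0 + 2.3 + 7.2 = 12.5.
Σw·y = 3.0·527 + 2.3·412 + 7.2·224 = 4141.4, so ȳ = 4141.4/12.5 ≈ 331.31.

y ≈ 331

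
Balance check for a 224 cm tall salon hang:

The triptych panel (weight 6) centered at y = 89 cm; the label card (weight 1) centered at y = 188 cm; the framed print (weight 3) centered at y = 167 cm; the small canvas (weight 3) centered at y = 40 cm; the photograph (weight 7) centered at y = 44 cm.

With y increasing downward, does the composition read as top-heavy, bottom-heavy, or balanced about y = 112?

Weights sum to 6 + 1 + 3 + 3 + 7 = 20.
Σw·y = 6·89 + 1·188 + 3·167 + 3·40 + 7·44 = 1651, so ȳ = 1651/20 ≈ 82.55.
Since 82.5 is above (smaller y than) 112, the composition reads top-heavy.

top-heavy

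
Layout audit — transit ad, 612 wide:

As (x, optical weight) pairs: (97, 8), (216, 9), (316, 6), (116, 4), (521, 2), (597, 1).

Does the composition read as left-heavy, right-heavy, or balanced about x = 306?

left-heavy

Weights sum to 8 + 9 + 6 + 4 + 2 + 1 = 30.
x-moment: 8·97 + 9·216 + 6·316 + 4·116 + 2·521 + 1·597 = 6719; centroid 6719/30 ≈ 223.97.
224.0 vs midline 306 → left-heavy.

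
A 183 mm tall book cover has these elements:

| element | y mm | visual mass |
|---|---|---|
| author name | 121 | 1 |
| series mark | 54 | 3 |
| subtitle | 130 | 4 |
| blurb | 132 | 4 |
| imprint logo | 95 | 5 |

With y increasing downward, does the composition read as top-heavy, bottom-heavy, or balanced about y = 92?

bottom-heavy

Total weight = 1 + 3 + 4 + 4 + 5 = 17.
y: (1·121 + 3·54 + 4·130 + 4·132 + 5·95) / 17 = 1806 / 17 ≈ 106.24
Since 106.2 is below (larger y than) 92, the composition reads bottom-heavy.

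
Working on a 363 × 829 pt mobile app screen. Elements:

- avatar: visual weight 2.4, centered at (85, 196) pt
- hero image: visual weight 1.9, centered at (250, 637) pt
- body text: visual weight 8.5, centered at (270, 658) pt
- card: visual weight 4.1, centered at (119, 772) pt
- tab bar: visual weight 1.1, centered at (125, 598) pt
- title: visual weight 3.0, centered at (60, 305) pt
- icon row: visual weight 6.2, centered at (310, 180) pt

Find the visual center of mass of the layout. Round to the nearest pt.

(210, 483)

Weights sum to 2.4 + 1.9 + 8.5 + 4.1 + 1.1 + 3.0 + 6.2 = 27.2.
x: (2.4·85 + 1.9·250 + 8.5·270 + 4.1·119 + 1.1·125 + 3.0·60 + 6.2·310) / 27.2 = 5701.4 / 27.2 ≈ 209.61
y: (2.4·196 + 1.9·637 + 8.5·658 + 4.1·772 + 1.1·598 + 3.0·305 + 6.2·180) / 27.2 = 13127.7 / 27.2 ≈ 482.64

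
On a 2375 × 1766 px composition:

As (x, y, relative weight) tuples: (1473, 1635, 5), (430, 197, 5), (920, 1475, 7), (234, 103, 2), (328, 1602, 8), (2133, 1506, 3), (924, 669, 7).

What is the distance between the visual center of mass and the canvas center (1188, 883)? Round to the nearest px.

≈ 407 px

Total weight = 5 + 5 + 7 + 2 + 8 + 3 + 7 = 37.
Σw·x = 5·1473 + 5·430 + 7·920 + 2·234 + 8·328 + 3·2133 + 7·924 = 31914, so x̄ = 31914/37 ≈ 862.54.
Σw·y = 5·1635 + 5·197 + 7·1475 + 2·103 + 8·1602 + 3·1506 + 7·669 = 41708, so ȳ = 41708/37 ≈ 1127.24.
Relative to (1188, 883): Δ = (-325.46, 244.24); |Δ| = √(-325.46² + 244.24²) ≈ 406.91.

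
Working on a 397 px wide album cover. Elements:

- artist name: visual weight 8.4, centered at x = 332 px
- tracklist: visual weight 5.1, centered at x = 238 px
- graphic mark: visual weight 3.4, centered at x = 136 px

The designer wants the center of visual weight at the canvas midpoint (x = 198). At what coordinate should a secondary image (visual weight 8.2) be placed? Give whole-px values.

New total weight: (8.4 + 5.1 + 3.4) + 8.2 = 25.1.
Along x: (4465.0 + 8.2·x) / 25.1 = 198 (existing moment 8.4·332 + 5.1·238 + 3.4·136 = 4465.0) ⇒ x = (4969.8 − 4465.0) / 8.2 ≈ 61.56.

x ≈ 62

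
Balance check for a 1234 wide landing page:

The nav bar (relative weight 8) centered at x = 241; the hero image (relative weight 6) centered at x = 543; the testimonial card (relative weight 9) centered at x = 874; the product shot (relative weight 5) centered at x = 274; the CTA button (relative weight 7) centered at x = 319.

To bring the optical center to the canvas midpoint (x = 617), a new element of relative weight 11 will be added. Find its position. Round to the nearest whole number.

With the new element, Σw becomes 8 + 6 + 9 + 5 + 7 + 11 = 46.
x: need Σw·x = 46·617 = 28382. Existing = 8·241 + 6·543 + 9·874 + 5·274 + 7·319 = 16655. Remainder 11727 / 11 ≈ 1066.09.

x ≈ 1066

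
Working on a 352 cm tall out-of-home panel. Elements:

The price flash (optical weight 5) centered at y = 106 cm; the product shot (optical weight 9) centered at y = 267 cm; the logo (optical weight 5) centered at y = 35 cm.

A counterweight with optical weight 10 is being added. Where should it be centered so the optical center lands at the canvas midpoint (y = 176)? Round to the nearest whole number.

New total weight: (5 + 9 + 5) + 10 = 29.
Along y: (3108 + 10·y) / 29 = 176 (existing moment 5·106 + 9·267 + 5·35 = 3108) ⇒ y = (5104 − 3108) / 10 ≈ 199.60.

y ≈ 200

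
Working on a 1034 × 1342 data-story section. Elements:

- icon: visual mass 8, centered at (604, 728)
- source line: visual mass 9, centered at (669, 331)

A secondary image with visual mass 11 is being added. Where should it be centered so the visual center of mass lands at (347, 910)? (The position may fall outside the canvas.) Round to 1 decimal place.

(-103.4, 1516.1)

With the secondary image, Σw becomes 8 + 9 + 11 = 28.
Along x: (10853 + 11·x) / 28 = 347 (existing moment 8·604 + 9·669 = 10853) ⇒ x = (9716 − 10853) / 11 ≈ -103.36.
Along y: (8803 + 11·y) / 28 = 910 (existing moment 8·728 + 9·331 = 8803) ⇒ y = (25480 − 8803) / 11 ≈ 1516.09.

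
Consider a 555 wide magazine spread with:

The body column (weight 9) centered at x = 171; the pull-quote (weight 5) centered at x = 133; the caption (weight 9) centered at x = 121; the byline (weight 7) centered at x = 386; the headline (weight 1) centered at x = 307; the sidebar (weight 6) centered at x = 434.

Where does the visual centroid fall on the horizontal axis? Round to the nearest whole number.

x ≈ 241

Weights sum to 9 + 5 + 9 + 7 + 1 + 6 = 37.
Σw·x = 9·171 + 5·133 + 9·121 + 7·386 + 1·307 + 6·434 = 8906, so x̄ = 8906/37 ≈ 240.70.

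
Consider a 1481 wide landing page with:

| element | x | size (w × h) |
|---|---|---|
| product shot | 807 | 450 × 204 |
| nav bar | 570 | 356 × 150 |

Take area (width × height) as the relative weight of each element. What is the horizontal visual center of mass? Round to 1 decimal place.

Taking area as weight: product shot 450·204 = 91800, nav bar 356·150 = 53400. Sum 145200.
Σw·x = 91800·807 + 53400·570 = 104520600, so x̄ = 104520600/145200 ≈ 719.84.

x ≈ 719.8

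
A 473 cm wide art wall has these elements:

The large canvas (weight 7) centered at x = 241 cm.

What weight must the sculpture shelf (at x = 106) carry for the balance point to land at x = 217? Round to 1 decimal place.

w ≈ 1.5

The single fixed element contributes weight 7, moment 7·241 = 1687.
For the centroid to hit 217: (1687 + w·106) / (7 + w) = 217.
Solving: w = (217·7 − 1687) / (106 − 217) = -168 / -111 ≈ 1.51.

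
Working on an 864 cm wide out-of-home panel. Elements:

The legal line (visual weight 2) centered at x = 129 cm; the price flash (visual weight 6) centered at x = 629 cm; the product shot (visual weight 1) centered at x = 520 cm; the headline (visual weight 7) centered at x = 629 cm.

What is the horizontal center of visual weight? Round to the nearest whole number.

Weights sum to 2 + 6 + 1 + 7 = 16.
x-moment: 2·129 + 6·629 + 1·520 + 7·629 = 8955; centroid 8955/16 ≈ 559.69.

x ≈ 560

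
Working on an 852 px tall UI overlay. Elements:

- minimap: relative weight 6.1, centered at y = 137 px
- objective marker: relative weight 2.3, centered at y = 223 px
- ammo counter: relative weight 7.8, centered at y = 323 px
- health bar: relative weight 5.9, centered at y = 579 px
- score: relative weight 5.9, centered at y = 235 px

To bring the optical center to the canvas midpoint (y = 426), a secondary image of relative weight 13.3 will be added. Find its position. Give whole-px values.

After adding the secondary image, total weight = 6.1 + 2.3 + 7.8 + 5.9 + 5.9 + 13.3 = 41.3.
Along y: (8670.6 + 13.3·y) / 41.3 = 426 (existing moment 6.1·137 + 2.3·223 + 7.8·323 + 5.9·579 + 5.9·235 = 8670.6) ⇒ y = (17593.8 − 8670.6) / 13.3 ≈ 670.92.

y ≈ 671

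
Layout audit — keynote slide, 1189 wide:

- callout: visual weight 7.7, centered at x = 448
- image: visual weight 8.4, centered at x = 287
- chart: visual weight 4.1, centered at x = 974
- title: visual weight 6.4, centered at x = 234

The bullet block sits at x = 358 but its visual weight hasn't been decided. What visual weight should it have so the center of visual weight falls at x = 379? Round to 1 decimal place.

Existing Σw = 26.6 (7.7 + 8.4 + 4.1 + 6.4); existing moment 7.7·448 + 8.4·287 + 4.1·974 + 6.4·234 = 11351.4.
For the centroid to hit 379: (11351.4 + w·358) / (26.6 + w) = 379.
Solving: w = (379·26.6 − 11351.4) / (358 − 379) = -1270.0 / -21 ≈ 60.48.

w ≈ 60.5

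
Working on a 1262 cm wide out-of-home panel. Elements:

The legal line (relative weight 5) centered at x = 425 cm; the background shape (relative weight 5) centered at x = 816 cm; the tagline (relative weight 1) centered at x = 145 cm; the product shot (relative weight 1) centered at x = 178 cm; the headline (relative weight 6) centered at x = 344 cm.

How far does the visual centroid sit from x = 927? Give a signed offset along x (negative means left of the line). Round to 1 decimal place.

Σw = 5 + 5 + 1 + 1 + 6 = 18.
x-moment: 5·425 + 5·816 + 1·145 + 1·178 + 6·344 = 8592; centroid 8592/18 ≈ 477.33.
Against x = 927, that's 477.33 − 927 = -449.67.

≈ -449.7 cm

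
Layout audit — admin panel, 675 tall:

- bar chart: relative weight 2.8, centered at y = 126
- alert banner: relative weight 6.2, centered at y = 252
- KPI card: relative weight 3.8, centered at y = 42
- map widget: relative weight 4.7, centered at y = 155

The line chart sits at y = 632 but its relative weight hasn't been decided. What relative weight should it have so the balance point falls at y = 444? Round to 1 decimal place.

Fixed elements: Σw = 2.8 + 6.2 + 3.8 + 4.7 = 17.5, Σw·y = 2.8·126 + 6.2·252 + 3.8·42 + 4.7·155 = 2803.3.
Balance at y = 444 requires (2803.3 + w·632) / (17.5 + w) = 444.
Rearranging, w·(632 − 444) = 444·17.5 − 2803.3 = 4966.7, so w ≈ 4966.7/188 = 26.42.

w ≈ 26.4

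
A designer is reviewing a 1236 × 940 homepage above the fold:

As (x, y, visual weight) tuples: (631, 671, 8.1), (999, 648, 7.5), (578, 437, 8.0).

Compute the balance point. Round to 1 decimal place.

Σw = 8.1 + 7.5 + 8.0 = 23.6.
x: (8.1·631 + 7.5·999 + 8.0·578) / 23.6 = 17227.6 / 23.6 ≈ 729.98
y: (8.1·671 + 7.5·648 + 8.0·437) / 23.6 = 13791.1 / 23.6 ≈ 584.37

(730.0, 584.4)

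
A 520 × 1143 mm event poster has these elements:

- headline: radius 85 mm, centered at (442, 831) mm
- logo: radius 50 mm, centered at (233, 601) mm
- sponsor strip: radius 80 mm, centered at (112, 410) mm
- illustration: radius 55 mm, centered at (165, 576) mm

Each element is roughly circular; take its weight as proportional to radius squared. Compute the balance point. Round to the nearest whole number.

(261, 620)

r² weights: headline 85² = 7225, logo 50² = 2500, sponsor strip 80² = 6400, illustration 55² = 3025. Total = 19150.
Σw·x = 7225·442 + 2500·233 + 6400·112 + 3025·165 = 4991875, so x̄ = 4991875/19150 ≈ 260.67.
Σw·y = 7225·831 + 2500·601 + 6400·410 + 3025·576 = 11872875, so ȳ = 11872875/19150 ≈ 619.99.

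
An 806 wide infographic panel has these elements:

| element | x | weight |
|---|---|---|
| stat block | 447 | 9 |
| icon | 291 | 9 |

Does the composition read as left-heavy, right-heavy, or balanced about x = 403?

left-heavy

Weights sum to 9 + 9 = 18.
x: (9·447 + 9·291) / 18 = 6642 / 18 ≈ 369.00
369.0 vs midline 403 → left-heavy.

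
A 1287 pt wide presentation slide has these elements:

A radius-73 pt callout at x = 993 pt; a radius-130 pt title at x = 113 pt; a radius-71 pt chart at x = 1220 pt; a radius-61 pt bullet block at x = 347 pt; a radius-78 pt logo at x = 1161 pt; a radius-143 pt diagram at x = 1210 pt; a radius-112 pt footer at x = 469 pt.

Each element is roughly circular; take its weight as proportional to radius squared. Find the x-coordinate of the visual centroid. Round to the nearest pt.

x ≈ 747

r² weights: callout 73² = 5329, title 130² = 16900, chart 71² = 5041, bullet block 61² = 3721, logo 78² = 6084, diagram 143² = 20449, footer 112² = 12544. Total = 70068.
x-moment: 5329·993 + 16900·113 + 5041·1220 + 3721·347 + 6084·1161 + 20449·1210 + 12544·469 = 52332554; centroid 52332554/70068 ≈ 746.88.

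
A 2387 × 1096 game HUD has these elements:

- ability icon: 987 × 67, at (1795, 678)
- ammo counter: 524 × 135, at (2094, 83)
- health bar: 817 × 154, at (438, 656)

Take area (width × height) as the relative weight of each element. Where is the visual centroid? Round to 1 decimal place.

Areas → weights: ability icon 987·67 = 66129, ammo counter 524·135 = 70740, health bar 817·154 = 125818; Σw = 262687.
x: (66129·1795 + 70740·2094 + 125818·438) / 262687 = 321939399 / 262687 ≈ 1225.56
y: (66129·678 + 70740·83 + 125818·656) / 262687 = 133243490 / 262687 ≈ 507.23

(1225.6, 507.2)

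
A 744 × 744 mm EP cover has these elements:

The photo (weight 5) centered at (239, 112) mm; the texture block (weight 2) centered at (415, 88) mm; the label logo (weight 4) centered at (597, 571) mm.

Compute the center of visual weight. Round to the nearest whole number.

Σw = 5 + 2 + 4 = 11.
x: (5·239 + 2·415 + 4·597) / 11 = 4413 / 11 ≈ 401.18
y: (5·112 + 2·88 + 4·571) / 11 = 3020 / 11 ≈ 274.55

(401, 275)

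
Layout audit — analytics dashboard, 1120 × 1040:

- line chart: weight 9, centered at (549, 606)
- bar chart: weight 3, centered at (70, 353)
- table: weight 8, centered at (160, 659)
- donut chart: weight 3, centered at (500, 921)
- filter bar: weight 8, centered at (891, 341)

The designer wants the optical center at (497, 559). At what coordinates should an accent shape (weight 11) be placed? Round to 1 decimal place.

(528.6, 563.8)

After adding the accent shape, total weight = 9 + 3 + 8 + 3 + 8 + 11 = 42.
Along x: (15059 + 11·x) / 42 = 497 (existing moment 9·549 + 3·70 + 8·160 + 3·500 + 8·891 = 15059) ⇒ x = (20874 − 15059) / 11 ≈ 528.64.
Along y: (17276 + 11·y) / 42 = 559 (existing moment 9·606 + 3·353 + 8·659 + 3·921 + 8·341 = 17276) ⇒ y = (23478 − 17276) / 11 ≈ 563.82.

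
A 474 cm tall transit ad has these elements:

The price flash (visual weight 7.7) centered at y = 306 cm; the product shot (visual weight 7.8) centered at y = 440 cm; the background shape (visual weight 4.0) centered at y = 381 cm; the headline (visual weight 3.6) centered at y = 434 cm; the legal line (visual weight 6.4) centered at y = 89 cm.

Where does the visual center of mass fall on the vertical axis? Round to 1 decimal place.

Total weight = 7.7 + 7.8 + 4.0 + 3.6 + 6.4 = 29.5.
Σw·y = 7.7·306 + 7.8·440 + 4.0·381 + 3.6·434 + 6.4·89 = 9444.2, so ȳ = 9444.2/29.5 ≈ 320.14.

y ≈ 320.1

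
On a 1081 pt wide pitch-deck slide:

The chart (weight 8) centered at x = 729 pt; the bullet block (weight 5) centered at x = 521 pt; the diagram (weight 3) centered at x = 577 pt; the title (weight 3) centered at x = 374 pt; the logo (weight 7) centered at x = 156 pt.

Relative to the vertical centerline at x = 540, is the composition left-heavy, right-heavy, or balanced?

left-heavy

Σw = 8 + 5 + 3 + 3 + 7 = 26.
Σw·x = 8·729 + 5·521 + 3·577 + 3·374 + 7·156 = 12382, so x̄ = 12382/26 ≈ 476.23.
476.2 vs midline 540 → left-heavy.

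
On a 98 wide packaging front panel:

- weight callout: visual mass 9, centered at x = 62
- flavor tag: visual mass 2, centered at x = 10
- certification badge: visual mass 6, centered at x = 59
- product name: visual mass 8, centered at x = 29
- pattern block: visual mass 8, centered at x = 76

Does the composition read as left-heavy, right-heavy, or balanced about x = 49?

right-heavy

Weights sum to 9 + 2 + 6 + 8 + 8 = 33.
x-moment: 9·62 + 2·10 + 6·59 + 8·29 + 8·76 = 1772; centroid 1772/33 ≈ 53.70.
53.7 lies right of the midline 49, so the layout is right-heavy.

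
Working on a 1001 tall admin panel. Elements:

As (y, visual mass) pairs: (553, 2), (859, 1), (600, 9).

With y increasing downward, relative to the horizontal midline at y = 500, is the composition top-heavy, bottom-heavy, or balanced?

bottom-heavy

Total weight = 2 + 1 + 9 = 12.
Σw·y = 2·553 + 1·859 + 9·600 = 7365, so ȳ = 7365/12 ≈ 613.75.
Since 613.8 is below (larger y than) 500, the composition reads bottom-heavy.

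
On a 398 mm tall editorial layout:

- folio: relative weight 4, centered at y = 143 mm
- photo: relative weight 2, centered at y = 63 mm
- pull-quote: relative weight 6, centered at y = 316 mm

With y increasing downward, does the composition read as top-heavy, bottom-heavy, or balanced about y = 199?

bottom-heavy

Total weight = 4 + 2 + 6 = 12.
y: (4·143 + 2·63 + 6·316) / 12 = 2594 / 12 ≈ 216.17
Since 216.2 is below (larger y than) 199, the composition reads bottom-heavy.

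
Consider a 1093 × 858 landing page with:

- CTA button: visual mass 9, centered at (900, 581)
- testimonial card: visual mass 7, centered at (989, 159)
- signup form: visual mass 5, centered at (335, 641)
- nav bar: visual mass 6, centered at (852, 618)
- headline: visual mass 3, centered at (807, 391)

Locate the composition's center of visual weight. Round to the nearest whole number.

(808, 481)

Σw = 9 + 7 + 5 + 6 + 3 = 30.
x: (9·900 + 7·989 + 5·335 + 6·852 + 3·807) / 30 = 24231 / 30 ≈ 807.70
y: (9·581 + 7·159 + 5·641 + 6·618 + 3·391) / 30 = 14428 / 30 ≈ 480.93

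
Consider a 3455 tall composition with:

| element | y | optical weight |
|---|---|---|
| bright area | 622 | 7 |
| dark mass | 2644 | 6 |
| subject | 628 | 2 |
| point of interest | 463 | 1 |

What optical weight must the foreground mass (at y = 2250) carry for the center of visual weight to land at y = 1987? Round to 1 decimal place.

w ≈ 37.5

Known weights sum to 7 + 6 + 2 + 1 = 16; their moment is 7·622 + 6·2644 + 2·628 + 1·463 = 21937.
For the centroid to hit 1987: (21937 + w·2250) / (16 + w) = 1987.
So w = (1987·16 − 21937)/(2250 − 1987) = 9855/263 ≈ 37.47.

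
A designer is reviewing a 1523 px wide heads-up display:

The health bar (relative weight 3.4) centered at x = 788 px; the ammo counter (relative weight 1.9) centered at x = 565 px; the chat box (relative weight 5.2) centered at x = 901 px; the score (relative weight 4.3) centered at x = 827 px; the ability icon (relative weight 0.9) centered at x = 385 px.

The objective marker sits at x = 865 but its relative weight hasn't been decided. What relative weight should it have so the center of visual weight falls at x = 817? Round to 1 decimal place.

w ≈ 10.1

Existing Σw = 15.7 (3.4 + 1.9 + 5.2 + 4.3 + 0.9); existing moment 3.4·788 + 1.9·565 + 5.2·901 + 4.3·827 + 0.9·385 = 12340.5.
Balance at x = 817 requires (12340.5 + w·865) / (15.7 + w) = 817.
Solving: w = (817·15.7 − 12340.5) / (865 − 817) = 486.4 / 48 ≈ 10.13.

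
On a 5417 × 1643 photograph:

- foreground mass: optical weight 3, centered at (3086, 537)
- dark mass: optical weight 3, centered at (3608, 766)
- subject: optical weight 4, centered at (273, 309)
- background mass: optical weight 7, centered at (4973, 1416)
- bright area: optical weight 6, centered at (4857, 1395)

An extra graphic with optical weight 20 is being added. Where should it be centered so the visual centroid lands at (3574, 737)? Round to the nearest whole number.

With the extra graphic, Σw becomes 3 + 3 + 4 + 7 + 6 + 20 = 43.
Along x: (85127 + 20·x) / 43 = 3574 (existing moment 3·3086 + 3·3608 + 4·273 + 7·4973 + 6·4857 = 85127) ⇒ x = (153682 − 85127) / 20 ≈ 3427.75.
Along y: (23427 + 20·y) / 43 = 737 (existing moment 3·537 + 3·766 + 4·309 + 7·1416 + 6·1395 = 23427) ⇒ y = (31691 − 23427) / 20 ≈ 413.20.

(3428, 413)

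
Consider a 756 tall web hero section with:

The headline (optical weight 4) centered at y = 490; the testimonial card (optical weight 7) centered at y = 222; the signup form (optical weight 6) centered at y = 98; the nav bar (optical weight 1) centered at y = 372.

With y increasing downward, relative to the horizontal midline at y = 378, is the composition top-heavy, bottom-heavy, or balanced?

Σw = 4 + 7 + 6 + 1 = 18.
y: (4·490 + 7·222 + 6·98 + 1·372) / 18 = 4474 / 18 ≈ 248.56
248.6 vs midline 378 → top-heavy.

top-heavy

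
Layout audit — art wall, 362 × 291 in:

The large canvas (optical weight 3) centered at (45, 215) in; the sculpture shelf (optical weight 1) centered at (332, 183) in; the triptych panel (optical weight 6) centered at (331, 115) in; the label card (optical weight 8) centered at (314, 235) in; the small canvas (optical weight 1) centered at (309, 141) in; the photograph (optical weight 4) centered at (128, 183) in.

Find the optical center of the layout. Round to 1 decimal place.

(251.6, 185.7)

Σw = 3 + 1 + 6 + 8 + 1 + 4 = 23.
x-moment: 3·45 + 1·332 + 6·331 + 8·314 + 1·309 + 4·128 = 5786; centroid 5786/23 ≈ 251.57.
y-moment: 3·215 + 1·183 + 6·115 + 8·235 + 1·141 + 4·183 = 4271; centroid 4271/23 ≈ 185.70.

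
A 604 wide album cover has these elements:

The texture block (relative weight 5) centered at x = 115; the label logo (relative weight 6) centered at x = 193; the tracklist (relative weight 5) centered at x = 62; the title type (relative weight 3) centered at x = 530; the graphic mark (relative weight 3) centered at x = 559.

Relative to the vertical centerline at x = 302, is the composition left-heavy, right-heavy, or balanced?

Weights sum to 5 + 6 + 5 + 3 + 3 = 22.
Σw·x = 5·115 + 6·193 + 5·62 + 3·530 + 3·559 = 5310, so x̄ = 5310/22 ≈ 241.36.
241.4 lies left of the midline 302, so the layout is left-heavy.

left-heavy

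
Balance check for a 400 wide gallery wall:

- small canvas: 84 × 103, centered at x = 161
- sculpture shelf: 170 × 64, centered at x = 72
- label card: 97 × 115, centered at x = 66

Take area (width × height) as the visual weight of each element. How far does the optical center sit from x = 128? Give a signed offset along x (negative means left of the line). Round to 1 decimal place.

≈ -33.1

Areas: small canvas 84·103 = 8652, sculpture shelf 170·64 = 10880, label card 97·115 = 11155. Total weight = 30687.
x: (8652·161 + 10880·72 + 11155·66) / 30687 = 2912562 / 30687 ≈ 94.91
Difference: 94.91 − 128 ≈ -33.09.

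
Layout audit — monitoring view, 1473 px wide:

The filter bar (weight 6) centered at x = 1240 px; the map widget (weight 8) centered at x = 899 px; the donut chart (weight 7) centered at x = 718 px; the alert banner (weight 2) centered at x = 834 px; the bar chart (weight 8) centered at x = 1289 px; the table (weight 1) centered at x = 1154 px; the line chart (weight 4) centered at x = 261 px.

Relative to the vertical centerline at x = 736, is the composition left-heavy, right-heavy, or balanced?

Weights sum to 6 + 8 + 7 + 2 + 8 + 1 + 4 = 36.
x: (6·1240 + 8·899 + 7·718 + 2·834 + 8·1289 + 1·1154 + 4·261) / 36 = 33836 / 36 ≈ 939.89
939.9 vs midline 736 → right-heavy.

right-heavy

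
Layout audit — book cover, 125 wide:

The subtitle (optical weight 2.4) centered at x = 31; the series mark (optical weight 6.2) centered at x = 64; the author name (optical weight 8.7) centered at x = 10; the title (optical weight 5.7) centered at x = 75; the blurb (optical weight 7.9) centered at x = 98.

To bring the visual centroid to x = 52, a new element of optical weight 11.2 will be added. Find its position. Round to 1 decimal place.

After adding the new element, total weight = 2.4 + 6.2 + 8.7 + 5.7 + 7.9 + 11.2 = 42.1.
x: need Σw·x = 42.1·52 = 2189.2. Existing = 2.4·31 + 6.2·64 + 8.7·10 + 5.7·75 + 7.9·98 = 1759.9. Remainder 429.3 / 11.2 ≈ 38.33.

x ≈ 38.3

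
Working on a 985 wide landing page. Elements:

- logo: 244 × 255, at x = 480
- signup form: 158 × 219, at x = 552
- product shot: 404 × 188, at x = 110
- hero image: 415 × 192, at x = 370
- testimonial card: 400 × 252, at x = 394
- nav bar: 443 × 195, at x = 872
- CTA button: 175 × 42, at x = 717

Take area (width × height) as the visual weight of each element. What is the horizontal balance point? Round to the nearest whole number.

Taking area as weight: logo 244·255 = 62220, signup form 158·219 = 34602, product shot 404·188 = 75952, hero image 415·192 = 79680, testimonial card 400·252 = 100800, nav bar 443·195 = 86385, CTA button 175·42 = 7350. Sum 446989.
x: (62220·480 + 34602·552 + 75952·110 + 79680·370 + 100800·394 + 86385·872 + 7350·717) / 446989 = 207115094 / 446989 ≈ 463.36

x ≈ 463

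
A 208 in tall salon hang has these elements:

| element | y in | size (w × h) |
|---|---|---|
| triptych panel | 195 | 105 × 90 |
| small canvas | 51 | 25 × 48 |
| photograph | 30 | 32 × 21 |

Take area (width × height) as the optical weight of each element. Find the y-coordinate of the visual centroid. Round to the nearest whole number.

y ≈ 170

Areas: triptych panel 105·90 = 9450, small canvas 25·48 = 1200, photograph 32·21 = 672. Total weight = 11322.
y-moment: 9450·195 + 1200·51 + 672·30 = 1924110; centroid 1924110/11322 ≈ 169.94.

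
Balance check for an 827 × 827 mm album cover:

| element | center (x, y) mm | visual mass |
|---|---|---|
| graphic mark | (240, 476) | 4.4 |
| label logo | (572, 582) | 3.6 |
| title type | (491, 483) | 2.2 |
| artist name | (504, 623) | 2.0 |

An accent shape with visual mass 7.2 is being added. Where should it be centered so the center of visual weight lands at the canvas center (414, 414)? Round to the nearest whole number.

(393, 213)

New total weight: (4.4 + 3.6 + 2.2 + 2.0) + 7.2 = 19.4.
x: need Σw·x = 19.4·414 = 8031.6. Existing = 4.4·240 + 3.6·572 + 2.2·491 + 2.0·504 = 5203.4. Remainder 2828.2 / 7.2 ≈ 392.81.
y: need Σw·y = 19.4·414 = 8031.6. Existing = 4.4·476 + 3.6·582 + 2.2·483 + 2.0·623 = 6498.2. Remainder 1533.4 / 7.2 ≈ 212.97.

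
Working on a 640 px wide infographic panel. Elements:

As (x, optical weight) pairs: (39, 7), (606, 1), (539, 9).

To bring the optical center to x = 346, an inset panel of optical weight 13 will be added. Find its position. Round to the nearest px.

x ≈ 358

With the inset panel, Σw becomes 7 + 1 + 9 + 13 = 30.
Along x: (5730 + 13·x) / 30 = 346 (existing moment 7·39 + 1·606 + 9·539 = 5730) ⇒ x = (10380 − 5730) / 13 ≈ 357.69.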